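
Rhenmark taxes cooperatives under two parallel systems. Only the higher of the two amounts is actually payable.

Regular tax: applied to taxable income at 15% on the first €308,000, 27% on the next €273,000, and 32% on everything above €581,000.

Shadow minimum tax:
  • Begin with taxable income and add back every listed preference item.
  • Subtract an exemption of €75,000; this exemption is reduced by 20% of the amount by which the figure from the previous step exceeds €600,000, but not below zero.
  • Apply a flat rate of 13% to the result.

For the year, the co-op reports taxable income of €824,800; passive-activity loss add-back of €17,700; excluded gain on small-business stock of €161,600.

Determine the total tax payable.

€197,926

Regular tax:
  €308,000 × 15% = €46,200
  €273,000 × 27% = €73,710
  €243,800 × 32% = €78,016
  → €197,926

Shadow minimum tax:
  Adjusted income: €824,800 + €17,700 + €161,600 = €1,004,100
  Exemption: 20% × (€1,004,100 − €600,000) = €80,820 ≥ €75,000, so the exemption is fully phased out
  Base: €1,004,100 − €0 = €1,004,100
  €1,004,100 × 13% = €130,533

€197,926 > €130,533, so the regular tax governs.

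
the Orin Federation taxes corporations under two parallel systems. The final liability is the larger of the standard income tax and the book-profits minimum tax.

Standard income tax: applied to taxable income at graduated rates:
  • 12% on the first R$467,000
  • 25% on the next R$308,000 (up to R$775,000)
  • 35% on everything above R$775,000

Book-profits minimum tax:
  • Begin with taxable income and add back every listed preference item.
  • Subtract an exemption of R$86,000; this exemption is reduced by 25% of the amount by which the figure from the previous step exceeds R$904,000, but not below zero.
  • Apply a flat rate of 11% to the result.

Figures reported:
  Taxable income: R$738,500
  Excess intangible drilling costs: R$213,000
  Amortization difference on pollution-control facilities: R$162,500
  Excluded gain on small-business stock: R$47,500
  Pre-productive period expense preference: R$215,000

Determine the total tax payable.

Standard income tax:
  R$467,000 × 12% = R$56,040
  R$271,500 × 25% = R$67,875
  → R$123,915

Book-profits minimum tax:
  Adjusted income: R$738,500 + R$213,000 + R$162,500 + R$47,500 + R$215,000 = R$1,376,500
  Exemption: 25% × (R$1,376,500 − R$904,000) = R$118,125 ≥ R$86,000, so the exemption is fully phased out
  Base: R$1,376,500 − R$0 = R$1,376,500
  R$1,376,500 × 11% = R$151,415

R$151,415 > R$123,915, so the book-profits minimum tax is the binding amount.

R$151,415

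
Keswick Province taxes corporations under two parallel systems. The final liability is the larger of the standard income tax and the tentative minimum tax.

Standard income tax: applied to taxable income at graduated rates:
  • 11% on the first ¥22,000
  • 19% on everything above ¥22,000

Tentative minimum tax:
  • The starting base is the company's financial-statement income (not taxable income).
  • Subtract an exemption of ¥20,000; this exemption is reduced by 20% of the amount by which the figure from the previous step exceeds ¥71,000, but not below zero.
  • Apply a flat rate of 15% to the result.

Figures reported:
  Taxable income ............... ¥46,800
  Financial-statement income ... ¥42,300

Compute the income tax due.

¥7,132

Standard income tax:
  ¥22,000 × 11% = ¥2,420
  ¥24,800 × 19% = ¥4,712
  → ¥7,132

Tentative minimum tax:
  Base (financial-statement income): ¥42,300
  Exemption: ¥42,300 ≤ ¥71,000, so full ¥20,000 applies
  Base: ¥42,300 − ¥20,000 = ¥22,300
  ¥22,300 × 15% = ¥3,345

¥7,132 > ¥3,345, so the standard income tax governs.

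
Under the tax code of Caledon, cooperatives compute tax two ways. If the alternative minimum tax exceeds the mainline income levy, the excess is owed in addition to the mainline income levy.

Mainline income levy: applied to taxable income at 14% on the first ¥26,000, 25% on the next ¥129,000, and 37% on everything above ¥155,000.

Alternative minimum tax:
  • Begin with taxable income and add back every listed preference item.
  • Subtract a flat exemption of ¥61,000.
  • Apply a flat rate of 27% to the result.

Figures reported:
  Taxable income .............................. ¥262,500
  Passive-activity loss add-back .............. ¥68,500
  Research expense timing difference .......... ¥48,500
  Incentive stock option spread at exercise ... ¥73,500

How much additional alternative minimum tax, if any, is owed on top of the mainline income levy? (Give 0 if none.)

¥30,175

Mainline income levy:
  ¥26,000 × 14% = ¥3,640
  ¥129,000 × 25% = ¥32,250
  ¥107,500 × 37% = ¥39,775
  → ¥75,665

Alternative minimum tax:
  Adjusted income: ¥262,500 + ¥68,500 + ¥48,500 + ¥73,500 = ¥453,000
  Less exemption ¥61,000 → base ¥392,000
  ¥392,000 × 27% = ¥105,840

Excess of alternative minimum tax over mainline income levy: ¥105,840 − ¥75,665 = ¥30,175.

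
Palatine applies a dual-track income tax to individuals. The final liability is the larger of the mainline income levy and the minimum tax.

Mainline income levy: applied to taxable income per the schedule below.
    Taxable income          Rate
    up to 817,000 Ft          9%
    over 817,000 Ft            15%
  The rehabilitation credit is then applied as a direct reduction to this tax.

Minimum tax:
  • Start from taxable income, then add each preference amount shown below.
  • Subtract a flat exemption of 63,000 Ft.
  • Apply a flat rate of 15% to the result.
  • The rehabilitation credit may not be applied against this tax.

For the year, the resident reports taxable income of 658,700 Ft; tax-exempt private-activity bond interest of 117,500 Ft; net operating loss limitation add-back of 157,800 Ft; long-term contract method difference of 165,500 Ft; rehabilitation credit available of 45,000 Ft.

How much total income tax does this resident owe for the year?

155,475 Ft

Minimum tax:
  Adjusted income: 658,700 Ft + 117,500 Ft + 157,800 Ft + 165,500 Ft = 1,099,500 Ft
  Less exemption 63,000 Ft → base 1,036,500 Ft
  1,036,500 Ft × 15% = 155,475 Ft

Mainline income levy:
  658,700 Ft × 9% = 59,283 Ft
  Less rehabilitation credit 45,000 Ft → 14,283 Ft

155,475 Ft > 14,283 Ft, so the minimum tax is the binding amount.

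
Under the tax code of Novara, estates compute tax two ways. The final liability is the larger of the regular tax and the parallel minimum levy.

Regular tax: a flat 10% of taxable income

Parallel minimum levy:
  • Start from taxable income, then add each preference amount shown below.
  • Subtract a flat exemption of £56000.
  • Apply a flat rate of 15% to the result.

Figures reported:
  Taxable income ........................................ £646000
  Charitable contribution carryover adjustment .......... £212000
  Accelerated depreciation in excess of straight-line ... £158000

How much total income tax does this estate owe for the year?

Parallel minimum levy:
  Adjusted income: £646000 + £212000 + £158000 = £1016000
  Less exemption £56000 → base £960000
  £960000 × 15% = £144000

Regular tax:
  £646000 × 10% = £64600

£144000 > £64600, so the parallel minimum levy is the binding amount.

£144000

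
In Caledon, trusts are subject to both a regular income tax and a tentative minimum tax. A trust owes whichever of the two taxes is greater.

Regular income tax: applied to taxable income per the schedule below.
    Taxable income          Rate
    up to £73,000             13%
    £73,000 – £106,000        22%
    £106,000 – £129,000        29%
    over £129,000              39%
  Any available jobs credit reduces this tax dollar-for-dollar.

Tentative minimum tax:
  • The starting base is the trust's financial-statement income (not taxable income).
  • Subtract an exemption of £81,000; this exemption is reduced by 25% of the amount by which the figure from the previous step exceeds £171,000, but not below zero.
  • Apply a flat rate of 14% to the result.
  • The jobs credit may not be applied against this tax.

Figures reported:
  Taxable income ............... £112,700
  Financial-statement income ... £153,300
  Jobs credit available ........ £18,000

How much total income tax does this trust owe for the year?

Tentative minimum tax:
  Base (financial-statement income): £153,300
  Exemption: £153,300 ≤ £171,000, so full £81,000 applies
  Base: £153,300 − £81,000 = £72,300
  £72,300 × 14% = £10,122

Regular income tax:
  £73,000 × 13% = £9,490
  £33,000 × 22% = £7,260
  £6,700 × 29% = £1,943
  → £18,693
  Less jobs credit £18,000 → £693

£10,122 > £693, so the tentative minimum tax is the binding amount.

£10,122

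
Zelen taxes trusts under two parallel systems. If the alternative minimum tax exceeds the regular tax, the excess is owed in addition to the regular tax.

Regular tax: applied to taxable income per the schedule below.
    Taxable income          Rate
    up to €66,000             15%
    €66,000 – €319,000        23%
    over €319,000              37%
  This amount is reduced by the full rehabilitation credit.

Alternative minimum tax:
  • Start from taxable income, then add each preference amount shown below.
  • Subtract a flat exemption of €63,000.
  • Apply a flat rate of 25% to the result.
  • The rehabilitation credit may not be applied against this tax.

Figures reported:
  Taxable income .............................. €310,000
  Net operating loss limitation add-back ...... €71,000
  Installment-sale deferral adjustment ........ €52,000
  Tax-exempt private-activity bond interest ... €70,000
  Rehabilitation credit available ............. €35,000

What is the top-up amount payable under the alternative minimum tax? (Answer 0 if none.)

€78,980

Regular tax:
  €66,000 × 15% = €9,900
  €244,000 × 23% = €56,120
  → €66,020
  Less rehabilitation credit €35,000 → €31,020

Alternative minimum tax:
  Adjusted income: €310,000 + €71,000 + €52,000 + €70,000 = €503,000
  Less exemption €63,000 → base €440,000
  €440,000 × 25% = €110,000

Excess of alternative minimum tax over regular tax: €110,000 − €31,020 = €78,980.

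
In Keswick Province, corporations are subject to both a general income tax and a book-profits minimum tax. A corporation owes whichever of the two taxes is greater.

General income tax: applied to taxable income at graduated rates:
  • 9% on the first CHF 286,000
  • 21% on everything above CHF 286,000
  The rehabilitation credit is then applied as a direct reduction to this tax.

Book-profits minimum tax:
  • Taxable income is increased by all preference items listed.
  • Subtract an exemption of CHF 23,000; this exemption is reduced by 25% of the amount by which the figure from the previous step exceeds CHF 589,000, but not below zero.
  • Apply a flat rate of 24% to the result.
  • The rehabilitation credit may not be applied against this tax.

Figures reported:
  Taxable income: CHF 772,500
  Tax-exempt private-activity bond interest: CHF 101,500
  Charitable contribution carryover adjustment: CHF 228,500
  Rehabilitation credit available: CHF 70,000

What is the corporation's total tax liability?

CHF 264,600

Book-profits minimum tax:
  Adjusted income: CHF 772,500 + CHF 101,500 + CHF 228,500 = CHF 1,102,500
  Exemption: 25% × (CHF 1,102,500 − CHF 589,000) = CHF 128,375 ≥ CHF 23,000, so the exemption is fully phased out
  Base: CHF 1,102,500 − CHF 0 = CHF 1,102,500
  CHF 1,102,500 × 24% = CHF 264,600

General income tax:
  CHF 286,000 × 9% = CHF 25,740
  CHF 486,500 × 21% = CHF 102,165
  → CHF 127,905
  Less rehabilitation credit CHF 70,000 → CHF 57,905

CHF 264,600 > CHF 57,905, so the book-profits minimum tax is the binding amount.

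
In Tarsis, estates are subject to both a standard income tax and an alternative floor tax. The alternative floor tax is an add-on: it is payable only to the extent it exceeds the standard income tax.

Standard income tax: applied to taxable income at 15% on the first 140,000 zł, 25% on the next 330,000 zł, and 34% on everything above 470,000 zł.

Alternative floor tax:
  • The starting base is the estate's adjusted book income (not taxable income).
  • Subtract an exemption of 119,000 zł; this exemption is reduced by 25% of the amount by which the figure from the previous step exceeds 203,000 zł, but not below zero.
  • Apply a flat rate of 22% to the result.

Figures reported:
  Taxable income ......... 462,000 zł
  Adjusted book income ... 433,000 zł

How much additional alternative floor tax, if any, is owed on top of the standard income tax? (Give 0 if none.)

0 zł

Alternative floor tax:
  Base (adjusted book income): 433,000 zł
  Exemption: 119,000 zł − 25% × (433,000 zł − 203,000 zł) = 119,000 zł − 57,500 zł = 61,500 zł
  Base: 433,000 zł − 61,500 zł = 371,500 zł
  371,500 zł × 22% = 81,730 zł

Standard income tax:
  140,000 zł × 15% = 21,000 zł
  322,000 zł × 25% = 80,500 zł
  → 101,500 zł

81,730 zł ≤ 101,500 zł, so no add-on is due.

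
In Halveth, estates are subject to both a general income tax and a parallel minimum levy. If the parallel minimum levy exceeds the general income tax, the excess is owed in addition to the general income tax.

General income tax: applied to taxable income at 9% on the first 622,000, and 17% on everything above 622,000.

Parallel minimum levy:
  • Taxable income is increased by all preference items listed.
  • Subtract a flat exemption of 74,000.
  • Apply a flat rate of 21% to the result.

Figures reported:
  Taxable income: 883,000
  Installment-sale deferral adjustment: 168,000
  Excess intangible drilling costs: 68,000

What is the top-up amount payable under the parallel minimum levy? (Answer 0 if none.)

General income tax:
  622,000 × 9% = 55,980
  261,000 × 17% = 44,370
  → 100,350

Parallel minimum levy:
  Adjusted income: 883,000 + 168,000 + 68,000 = 1,119,000
  Less exemption 74,000 → base 1,045,000
  1,045,000 × 21% = 219,450

Excess of parallel minimum levy over general income tax: 219,450 − 100,350 = 119,100.

119,100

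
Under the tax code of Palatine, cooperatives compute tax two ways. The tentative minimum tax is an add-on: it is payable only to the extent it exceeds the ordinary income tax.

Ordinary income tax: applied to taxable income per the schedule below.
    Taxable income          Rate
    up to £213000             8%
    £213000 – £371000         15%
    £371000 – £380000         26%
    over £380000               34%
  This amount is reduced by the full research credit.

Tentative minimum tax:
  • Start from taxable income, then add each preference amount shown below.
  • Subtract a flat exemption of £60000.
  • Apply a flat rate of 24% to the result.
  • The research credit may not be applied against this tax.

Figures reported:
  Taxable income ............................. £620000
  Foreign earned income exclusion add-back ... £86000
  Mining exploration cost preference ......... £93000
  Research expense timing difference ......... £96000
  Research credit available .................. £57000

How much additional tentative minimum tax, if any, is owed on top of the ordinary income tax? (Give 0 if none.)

Tentative minimum tax:
  Adjusted income: £620000 + £86000 + £93000 + £96000 = £895000
  Less exemption £60000 → base £835000
  £835000 × 24% = £200400

Ordinary income tax:
  £213000 × 8% = £17040
  £158000 × 15% = £23700
  £9000 × 26% = £2340
  £240000 × 34% = £81600
  → £124680
  Less research credit £57000 → £67680

Excess of tentative minimum tax over ordinary income tax: £200400 − £67680 = £132720.

£132720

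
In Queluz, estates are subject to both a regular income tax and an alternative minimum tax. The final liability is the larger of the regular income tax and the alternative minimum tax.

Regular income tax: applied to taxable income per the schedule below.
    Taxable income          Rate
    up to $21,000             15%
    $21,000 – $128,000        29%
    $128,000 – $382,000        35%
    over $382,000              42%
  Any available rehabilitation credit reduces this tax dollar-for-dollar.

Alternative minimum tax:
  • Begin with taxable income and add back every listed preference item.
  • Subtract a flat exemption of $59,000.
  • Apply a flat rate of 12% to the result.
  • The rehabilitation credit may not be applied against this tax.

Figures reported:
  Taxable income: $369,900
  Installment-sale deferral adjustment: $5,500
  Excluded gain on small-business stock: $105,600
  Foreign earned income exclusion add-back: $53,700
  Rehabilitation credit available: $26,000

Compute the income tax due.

Alternative minimum tax:
  Adjusted income: $369,900 + $5,500 + $105,600 + $53,700 = $534,700
  Less exemption $59,000 → base $475,700
  $475,700 × 12% = $57,084

Regular income tax:
  $21,000 × 15% = $3,150
  $107,000 × 29% = $31,030
  $241,900 × 35% = $84,665
  → $118,845
  Less rehabilitation credit $26,000 → $92,845

$92,845 > $57,084, so the regular income tax governs.

$92,845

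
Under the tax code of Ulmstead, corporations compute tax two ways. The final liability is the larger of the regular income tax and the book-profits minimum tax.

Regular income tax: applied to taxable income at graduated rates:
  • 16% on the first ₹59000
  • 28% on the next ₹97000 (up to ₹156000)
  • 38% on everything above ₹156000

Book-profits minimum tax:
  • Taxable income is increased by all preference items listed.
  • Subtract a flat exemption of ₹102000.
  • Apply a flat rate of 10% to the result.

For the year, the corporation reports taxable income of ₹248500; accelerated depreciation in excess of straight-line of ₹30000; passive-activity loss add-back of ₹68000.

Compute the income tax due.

₹71750

Book-profits minimum tax:
  Adjusted income: ₹248500 + ₹30000 + ₹68000 = ₹346500
  Less exemption ₹102000 → base ₹244500
  ₹244500 × 10% = ₹24450

Regular income tax:
  ₹59000 × 16% = ₹9440
  ₹97000 × 28% = ₹27160
  ₹92500 × 38% = ₹35150
  → ₹71750

₹71750 > ₹24450, so the regular income tax governs.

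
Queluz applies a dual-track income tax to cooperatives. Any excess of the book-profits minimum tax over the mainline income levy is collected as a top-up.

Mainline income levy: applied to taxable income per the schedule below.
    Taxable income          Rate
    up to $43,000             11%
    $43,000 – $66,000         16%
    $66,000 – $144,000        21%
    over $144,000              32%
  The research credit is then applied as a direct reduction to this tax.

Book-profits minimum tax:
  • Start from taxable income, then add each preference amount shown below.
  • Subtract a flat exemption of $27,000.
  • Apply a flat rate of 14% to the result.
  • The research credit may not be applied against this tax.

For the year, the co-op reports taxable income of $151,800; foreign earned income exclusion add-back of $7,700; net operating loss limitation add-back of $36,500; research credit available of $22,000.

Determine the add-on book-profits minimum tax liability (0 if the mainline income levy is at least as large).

$18,374

Book-profits minimum tax:
  Adjusted income: $151,800 + $7,700 + $36,500 = $196,000
  Less exemption $27,000 → base $169,000
  $169,000 × 14% = $23,660

Mainline income levy:
  $43,000 × 11% = $4,730
  $23,000 × 16% = $3,680
  $78,000 × 21% = $16,380
  $7,800 × 32% = $2,496
  → $27,286
  Less research credit $22,000 → $5,286

Excess of book-profits minimum tax over mainline income levy: $23,660 − $5,286 = $18,374.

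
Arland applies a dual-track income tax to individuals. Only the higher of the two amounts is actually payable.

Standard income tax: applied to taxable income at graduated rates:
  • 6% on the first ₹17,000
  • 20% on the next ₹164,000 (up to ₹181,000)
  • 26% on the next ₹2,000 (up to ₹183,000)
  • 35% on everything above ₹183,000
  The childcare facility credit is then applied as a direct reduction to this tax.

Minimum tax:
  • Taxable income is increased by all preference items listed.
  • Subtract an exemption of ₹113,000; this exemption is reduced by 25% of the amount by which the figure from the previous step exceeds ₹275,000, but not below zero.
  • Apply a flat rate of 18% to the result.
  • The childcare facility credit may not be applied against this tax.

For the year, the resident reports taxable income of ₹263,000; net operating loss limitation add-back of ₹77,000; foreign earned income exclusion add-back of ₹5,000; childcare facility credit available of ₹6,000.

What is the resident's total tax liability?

₹56,340

Standard income tax:
  ₹17,000 × 6% = ₹1,020
  ₹164,000 × 20% = ₹32,800
  ₹2,000 × 26% = ₹520
  ₹80,000 × 35% = ₹28,000
  → ₹62,340
  Less childcare facility credit ₹6,000 → ₹56,340

Minimum tax:
  Adjusted income: ₹263,000 + ₹77,000 + ₹5,000 = ₹345,000
  Exemption: ₹113,000 − 25% × (₹345,000 − ₹275,000) = ₹113,000 − ₹17,500 = ₹95,500
  Base: ₹345,000 − ₹95,500 = ₹249,500
  ₹249,500 × 18% = ₹44,910

₹56,340 > ₹44,910, so the standard income tax governs.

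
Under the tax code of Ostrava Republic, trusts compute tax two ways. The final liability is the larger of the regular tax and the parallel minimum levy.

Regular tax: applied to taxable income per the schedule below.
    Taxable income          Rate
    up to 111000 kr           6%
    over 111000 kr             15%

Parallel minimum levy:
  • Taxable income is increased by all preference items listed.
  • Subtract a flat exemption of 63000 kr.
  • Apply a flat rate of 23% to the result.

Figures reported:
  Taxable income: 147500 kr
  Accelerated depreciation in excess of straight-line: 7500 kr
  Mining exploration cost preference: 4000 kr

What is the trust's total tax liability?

Parallel minimum levy:
  Adjusted income: 147500 kr + 7500 kr + 4000 kr = 159000 kr
  Less exemption 63000 kr → base 96000 kr
  96000 kr × 23% = 22080 kr

Regular tax:
  111000 kr × 6% = 6660 kr
  36500 kr × 15% = 5475 kr
  → 12135 kr

22080 kr > 12135 kr, so the parallel minimum levy is the binding amount.

22080 kr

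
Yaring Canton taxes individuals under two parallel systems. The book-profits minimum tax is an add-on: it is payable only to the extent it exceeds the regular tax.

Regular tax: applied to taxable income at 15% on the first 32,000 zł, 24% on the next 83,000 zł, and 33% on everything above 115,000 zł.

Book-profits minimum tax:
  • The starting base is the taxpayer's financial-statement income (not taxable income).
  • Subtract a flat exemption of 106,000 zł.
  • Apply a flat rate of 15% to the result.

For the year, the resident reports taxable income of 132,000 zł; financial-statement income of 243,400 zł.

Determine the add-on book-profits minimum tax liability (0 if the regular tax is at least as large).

0 zł

Regular tax:
  32,000 zł × 15% = 4,800 zł
  83,000 zł × 24% = 19,920 zł
  17,000 zł × 33% = 5,610 zł
  → 30,330 zł

Book-profits minimum tax:
  Base (financial-statement income): 243,400 zł
  Less exemption 106,000 zł → base 137,400 zł
  137,400 zł × 15% = 20,610 zł

20,610 zł ≤ 30,330 zł, so no add-on is due.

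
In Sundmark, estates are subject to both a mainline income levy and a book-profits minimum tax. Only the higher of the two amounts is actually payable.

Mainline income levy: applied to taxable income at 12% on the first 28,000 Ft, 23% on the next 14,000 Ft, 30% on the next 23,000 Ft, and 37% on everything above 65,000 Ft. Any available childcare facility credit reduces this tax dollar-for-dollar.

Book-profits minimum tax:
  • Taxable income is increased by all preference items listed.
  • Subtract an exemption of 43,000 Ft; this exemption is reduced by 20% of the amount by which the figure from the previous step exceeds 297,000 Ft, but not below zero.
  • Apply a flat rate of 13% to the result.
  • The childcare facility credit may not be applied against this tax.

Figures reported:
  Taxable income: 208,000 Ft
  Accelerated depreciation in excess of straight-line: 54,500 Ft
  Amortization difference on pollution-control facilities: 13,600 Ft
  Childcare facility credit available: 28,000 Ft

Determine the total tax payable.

38,390 Ft

Book-profits minimum tax:
  Adjusted income: 208,000 Ft + 54,500 Ft + 13,600 Ft = 276,100 Ft
  Exemption: 276,100 Ft ≤ 297,000 Ft, so full 43,000 Ft applies
  Base: 276,100 Ft − 43,000 Ft = 233,100 Ft
  233,100 Ft × 13% = 30,303 Ft

Mainline income levy:
  28,000 Ft × 12% = 3,360 Ft
  14,000 Ft × 23% = 3,220 Ft
  23,000 Ft × 30% = 6,900 Ft
  143,000 Ft × 37% = 52,910 Ft
  → 66,390 Ft
  Less childcare facility credit 28,000 Ft → 38,390 Ft

38,390 Ft > 30,303 Ft, so the mainline income levy governs.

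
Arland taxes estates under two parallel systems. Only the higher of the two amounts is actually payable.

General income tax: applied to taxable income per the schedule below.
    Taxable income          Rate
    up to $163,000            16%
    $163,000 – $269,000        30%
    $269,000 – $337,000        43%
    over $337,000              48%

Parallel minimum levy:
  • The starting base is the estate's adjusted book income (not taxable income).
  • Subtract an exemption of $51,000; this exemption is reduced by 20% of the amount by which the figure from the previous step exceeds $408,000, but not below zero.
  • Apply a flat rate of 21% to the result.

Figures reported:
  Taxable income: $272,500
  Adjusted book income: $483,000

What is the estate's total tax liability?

Parallel minimum levy:
  Base (adjusted book income): $483,000
  Exemption: $51,000 − 20% × ($483,000 − $408,000) = $51,000 − $15,000 = $36,000
  Base: $483,000 − $36,000 = $447,000
  $447,000 × 21% = $93,870

General income tax:
  $163,000 × 16% = $26,080
  $106,000 × 30% = $31,800
  $3,500 × 43% = $1,505
  → $59,385

$93,870 > $59,385, so the parallel minimum levy is the binding amount.

$93,870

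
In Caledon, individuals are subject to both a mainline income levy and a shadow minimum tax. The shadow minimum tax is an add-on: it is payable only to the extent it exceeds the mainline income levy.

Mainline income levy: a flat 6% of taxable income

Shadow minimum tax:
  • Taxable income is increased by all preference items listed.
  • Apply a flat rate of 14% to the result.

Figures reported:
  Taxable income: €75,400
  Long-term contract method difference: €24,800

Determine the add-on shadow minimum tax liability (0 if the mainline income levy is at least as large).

Mainline income levy:
  €75,400 × 6% = €4,524

Shadow minimum tax:
  Adjusted income: €75,400 + €24,800 = €100,200
  €100,200 × 14% = €14,028

Excess of shadow minimum tax over mainline income levy: €14,028 − €4,524 = €9,504.

€9,504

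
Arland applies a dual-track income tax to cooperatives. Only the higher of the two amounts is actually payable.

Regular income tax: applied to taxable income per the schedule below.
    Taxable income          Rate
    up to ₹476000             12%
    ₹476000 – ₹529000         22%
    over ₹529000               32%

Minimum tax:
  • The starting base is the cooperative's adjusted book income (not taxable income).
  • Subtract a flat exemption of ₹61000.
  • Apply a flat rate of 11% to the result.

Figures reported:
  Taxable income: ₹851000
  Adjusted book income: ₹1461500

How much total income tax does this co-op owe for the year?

Regular income tax:
  ₹476000 × 12% = ₹57120
  ₹53000 × 22% = ₹11660
  ₹322000 × 32% = ₹103040
  → ₹171820

Minimum tax:
  Base (adjusted book income): ₹1461500
  Less exemption ₹61000 → base ₹1400500
  ₹1400500 × 11% = ₹154055

₹171820 > ₹154055, so the regular income tax governs.

₹171820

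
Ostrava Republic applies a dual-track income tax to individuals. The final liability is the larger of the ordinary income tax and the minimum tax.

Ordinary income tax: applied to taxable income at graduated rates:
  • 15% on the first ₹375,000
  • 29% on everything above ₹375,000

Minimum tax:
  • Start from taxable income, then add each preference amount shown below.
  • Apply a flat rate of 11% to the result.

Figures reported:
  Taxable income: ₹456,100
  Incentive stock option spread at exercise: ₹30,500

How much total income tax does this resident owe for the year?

Ordinary income tax:
  ₹375,000 × 15% = ₹56,250
  ₹81,100 × 29% = ₹23,519
  → ₹79,769

Minimum tax:
  Adjusted income: ₹456,100 + ₹30,500 = ₹486,600
  ₹486,600 × 11% = ₹53,526

₹79,769 > ₹53,526, so the ordinary income tax governs.

₹79,769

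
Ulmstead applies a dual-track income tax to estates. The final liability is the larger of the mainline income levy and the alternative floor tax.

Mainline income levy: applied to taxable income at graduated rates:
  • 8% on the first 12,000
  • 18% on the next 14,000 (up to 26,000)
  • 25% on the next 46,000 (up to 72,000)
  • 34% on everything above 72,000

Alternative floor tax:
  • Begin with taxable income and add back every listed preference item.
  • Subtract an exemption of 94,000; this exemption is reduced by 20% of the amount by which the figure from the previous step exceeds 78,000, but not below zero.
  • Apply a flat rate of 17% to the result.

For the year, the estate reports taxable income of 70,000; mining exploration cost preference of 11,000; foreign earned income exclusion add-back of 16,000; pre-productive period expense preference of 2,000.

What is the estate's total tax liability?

Mainline income levy:
  12,000 × 8% = 960
  14,000 × 18% = 2,520
  44,000 × 25% = 11,000
  → 14,480

Alternative floor tax:
  Adjusted income: 70,000 + 11,000 + 16,000 + 2,000 = 99,000
  Exemption: 94,000 − 20% × (99,000 − 78,000) = 94,000 − 4,200 = 89,800
  Base: 99,000 − 89,800 = 9,200
  9,200 × 17% = 1,564

14,480 > 1,564, so the mainline income levy governs.

14,480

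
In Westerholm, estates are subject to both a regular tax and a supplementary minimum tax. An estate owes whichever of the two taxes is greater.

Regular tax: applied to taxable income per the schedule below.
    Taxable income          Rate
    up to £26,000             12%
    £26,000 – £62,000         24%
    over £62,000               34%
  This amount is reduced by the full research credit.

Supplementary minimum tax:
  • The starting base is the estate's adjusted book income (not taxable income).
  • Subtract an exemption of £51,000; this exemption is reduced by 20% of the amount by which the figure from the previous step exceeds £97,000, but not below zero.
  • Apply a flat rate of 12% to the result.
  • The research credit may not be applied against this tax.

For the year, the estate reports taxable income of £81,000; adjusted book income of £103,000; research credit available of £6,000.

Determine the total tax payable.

£12,220

Regular tax:
  £26,000 × 12% = £3,120
  £36,000 × 24% = £8,640
  £19,000 × 34% = £6,460
  → £18,220
  Less research credit £6,000 → £12,220

Supplementary minimum tax:
  Base (adjusted book income): £103,000
  Exemption: £51,000 − 20% × (£103,000 − £97,000) = £51,000 − £1,200 = £49,800
  Base: £103,000 − £49,800 = £53,200
  £53,200 × 12% = £6,384

£12,220 > £6,384, so the regular tax governs.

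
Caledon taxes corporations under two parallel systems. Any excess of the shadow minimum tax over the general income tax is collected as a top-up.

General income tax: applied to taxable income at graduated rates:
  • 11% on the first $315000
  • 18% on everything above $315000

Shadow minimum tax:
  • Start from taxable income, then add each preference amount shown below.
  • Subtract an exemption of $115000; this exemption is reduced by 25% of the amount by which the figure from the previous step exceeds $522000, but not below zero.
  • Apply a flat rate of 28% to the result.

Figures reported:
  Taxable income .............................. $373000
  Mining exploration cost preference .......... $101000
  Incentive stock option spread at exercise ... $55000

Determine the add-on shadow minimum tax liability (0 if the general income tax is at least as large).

General income tax:
  $315000 × 11% = $34650
  $58000 × 18% = $10440
  → $45090

Shadow minimum tax:
  Adjusted income: $373000 + $101000 + $55000 = $529000
  Exemption: $115000 − 25% × ($529000 − $522000) = $115000 − $1750 = $113250
  Base: $529000 − $113250 = $415750
  $415750 × 28% = $116410

Excess of shadow minimum tax over general income tax: $116410 − $45090 = $71320.

$71320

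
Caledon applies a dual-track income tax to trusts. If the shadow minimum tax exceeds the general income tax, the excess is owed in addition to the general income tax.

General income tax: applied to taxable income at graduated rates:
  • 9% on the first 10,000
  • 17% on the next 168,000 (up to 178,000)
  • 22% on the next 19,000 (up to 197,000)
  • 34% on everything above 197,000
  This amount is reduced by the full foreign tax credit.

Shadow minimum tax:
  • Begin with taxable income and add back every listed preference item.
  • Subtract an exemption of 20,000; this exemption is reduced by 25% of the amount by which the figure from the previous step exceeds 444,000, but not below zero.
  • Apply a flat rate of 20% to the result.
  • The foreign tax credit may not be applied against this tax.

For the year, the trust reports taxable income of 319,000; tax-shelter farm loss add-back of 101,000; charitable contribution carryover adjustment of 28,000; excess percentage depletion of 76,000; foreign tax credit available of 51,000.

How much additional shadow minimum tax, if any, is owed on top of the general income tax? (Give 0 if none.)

General income tax:
  10,000 × 9% = 900
  168,000 × 17% = 28,560
  19,000 × 22% = 4,180
  122,000 × 34% = 41,480
  → 75,120
  Less foreign tax credit 51,000 → 24,120

Shadow minimum tax:
  Adjusted income: 319,000 + 101,000 + 28,000 + 76,000 = 524,000
  Exemption: 25% × (524,000 − 444,000) = 20,000 ≥ 20,000, so the exemption is fully phased out
  Base: 524,000 − 0 = 524,000
  524,000 × 20% = 104,800

Excess of shadow minimum tax over general income tax: 104,800 − 24,120 = 80,680.

80,680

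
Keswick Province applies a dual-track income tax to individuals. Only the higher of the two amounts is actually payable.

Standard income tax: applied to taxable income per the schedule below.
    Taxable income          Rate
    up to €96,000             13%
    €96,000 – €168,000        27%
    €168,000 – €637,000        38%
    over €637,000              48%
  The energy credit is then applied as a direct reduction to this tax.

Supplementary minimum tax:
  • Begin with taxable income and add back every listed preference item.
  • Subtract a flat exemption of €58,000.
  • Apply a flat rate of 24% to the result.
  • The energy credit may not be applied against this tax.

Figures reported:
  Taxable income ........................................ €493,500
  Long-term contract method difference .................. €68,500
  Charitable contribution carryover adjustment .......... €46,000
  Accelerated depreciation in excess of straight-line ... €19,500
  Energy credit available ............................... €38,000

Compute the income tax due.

€136,680

Standard income tax:
  €96,000 × 13% = €12,480
  €72,000 × 27% = €19,440
  €325,500 × 38% = €123,690
  → €155,610
  Less energy credit €38,000 → €117,610

Supplementary minimum tax:
  Adjusted income: €493,500 + €68,500 + €46,000 + €19,500 = €627,500
  Less exemption €58,000 → base €569,500
  €569,500 × 24% = €136,680

€136,680 > €117,610, so the supplementary minimum tax is the binding amount.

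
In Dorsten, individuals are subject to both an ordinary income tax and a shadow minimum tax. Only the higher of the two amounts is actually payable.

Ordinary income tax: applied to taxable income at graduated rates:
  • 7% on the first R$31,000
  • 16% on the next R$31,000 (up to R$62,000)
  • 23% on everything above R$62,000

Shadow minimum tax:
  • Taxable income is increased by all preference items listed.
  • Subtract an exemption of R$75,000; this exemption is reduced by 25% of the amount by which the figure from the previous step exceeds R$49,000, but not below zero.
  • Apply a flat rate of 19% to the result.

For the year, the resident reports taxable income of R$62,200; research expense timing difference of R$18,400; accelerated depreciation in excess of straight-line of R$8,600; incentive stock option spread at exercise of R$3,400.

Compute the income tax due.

R$7,176

Shadow minimum tax:
  Adjusted income: R$62,200 + R$18,400 + R$8,600 + R$3,400 = R$92,600
  Exemption: R$75,000 − 25% × (R$92,600 − R$49,000) = R$75,000 − R$10,900 = R$64,100
  Base: R$92,600 − R$64,100 = R$28,500
  R$28,500 × 19% = R$5,415

Ordinary income tax:
  R$31,000 × 7% = R$2,170
  R$31,000 × 16% = R$4,960
  R$200 × 23% = R$46
  → R$7,176

R$7,176 > R$5,415, so the ordinary income tax governs.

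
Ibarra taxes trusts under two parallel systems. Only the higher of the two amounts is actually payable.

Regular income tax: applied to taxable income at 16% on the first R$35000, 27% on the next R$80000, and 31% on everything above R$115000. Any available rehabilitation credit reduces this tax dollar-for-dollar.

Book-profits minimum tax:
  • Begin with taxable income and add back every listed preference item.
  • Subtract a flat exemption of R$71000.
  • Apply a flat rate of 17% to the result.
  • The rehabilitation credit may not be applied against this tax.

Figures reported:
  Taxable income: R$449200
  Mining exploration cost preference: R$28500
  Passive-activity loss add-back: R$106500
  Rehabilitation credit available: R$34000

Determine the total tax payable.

Book-profits minimum tax:
  Adjusted income: R$449200 + R$28500 + R$106500 = R$584200
  Less exemption R$71000 → base R$513200
  R$513200 × 17% = R$87244

Regular income tax:
  R$35000 × 16% = R$5600
  R$80000 × 27% = R$21600
  R$334200 × 31% = R$103602
  → R$130802
  Less rehabilitation credit R$34000 → R$96802

R$96802 > R$87244, so the regular income tax governs.

R$96802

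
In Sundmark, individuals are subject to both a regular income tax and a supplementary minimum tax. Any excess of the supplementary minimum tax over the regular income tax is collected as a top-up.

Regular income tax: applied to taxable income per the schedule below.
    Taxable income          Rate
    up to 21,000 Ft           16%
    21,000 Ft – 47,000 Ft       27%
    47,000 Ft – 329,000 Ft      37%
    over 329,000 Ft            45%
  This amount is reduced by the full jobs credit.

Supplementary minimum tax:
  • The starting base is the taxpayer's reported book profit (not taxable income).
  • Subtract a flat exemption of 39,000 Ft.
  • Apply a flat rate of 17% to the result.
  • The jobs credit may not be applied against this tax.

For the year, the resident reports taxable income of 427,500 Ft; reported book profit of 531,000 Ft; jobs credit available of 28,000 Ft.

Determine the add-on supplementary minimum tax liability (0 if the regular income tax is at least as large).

Regular income tax:
  21,000 Ft × 16% = 3,360 Ft
  26,000 Ft × 27% = 7,020 Ft
  282,000 Ft × 37% = 104,340 Ft
  98,500 Ft × 45% = 44,325 Ft
  → 159,045 Ft
  Less jobs credit 28,000 Ft → 131,045 Ft

Supplementary minimum tax:
  Base (reported book profit): 531,000 Ft
  Less exemption 39,000 Ft → base 492,000 Ft
  492,000 Ft × 17% = 83,640 Ft

83,640 Ft ≤ 131,045 Ft, so no add-on is due.

0 Ft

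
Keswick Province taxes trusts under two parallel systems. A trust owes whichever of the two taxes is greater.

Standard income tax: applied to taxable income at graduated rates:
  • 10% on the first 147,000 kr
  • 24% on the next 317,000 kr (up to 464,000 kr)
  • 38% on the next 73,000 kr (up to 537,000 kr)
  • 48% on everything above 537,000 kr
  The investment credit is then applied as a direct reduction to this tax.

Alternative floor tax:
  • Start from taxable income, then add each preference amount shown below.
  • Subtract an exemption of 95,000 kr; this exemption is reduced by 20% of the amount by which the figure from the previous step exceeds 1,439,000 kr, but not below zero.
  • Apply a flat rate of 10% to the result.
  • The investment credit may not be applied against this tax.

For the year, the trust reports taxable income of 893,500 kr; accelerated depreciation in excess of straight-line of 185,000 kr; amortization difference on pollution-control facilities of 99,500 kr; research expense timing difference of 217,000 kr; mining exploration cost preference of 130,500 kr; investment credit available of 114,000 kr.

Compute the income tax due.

175,640 kr

Alternative floor tax:
  Adjusted income: 893,500 kr + 185,000 kr + 99,500 kr + 217,000 kr + 130,500 kr = 1,525,500 kr
  Exemption: 95,000 kr − 20% × (1,525,500 kr − 1,439,000 kr) = 95,000 kr − 17,300 kr = 77,700 kr
  Base: 1,525,500 kr − 77,700 kr = 1,447,800 kr
  1,447,800 kr × 10% = 144,780 kr

Standard income tax:
  147,000 kr × 10% = 14,700 kr
  317,000 kr × 24% = 76,080 kr
  73,000 kr × 38% = 27,740 kr
  356,500 kr × 48% = 171,120 kr
  → 289,640 kr
  Less investment credit 114,000 kr → 175,640 kr

175,640 kr > 144,780 kr, so the standard income tax governs.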